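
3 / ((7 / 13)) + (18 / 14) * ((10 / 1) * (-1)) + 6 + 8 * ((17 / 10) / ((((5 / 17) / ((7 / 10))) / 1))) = 27197 / 875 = 31.08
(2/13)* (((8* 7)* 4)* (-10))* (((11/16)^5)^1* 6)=-16910355/53248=-317.58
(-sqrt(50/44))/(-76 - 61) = 5 * sqrt(22)/3014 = 0.01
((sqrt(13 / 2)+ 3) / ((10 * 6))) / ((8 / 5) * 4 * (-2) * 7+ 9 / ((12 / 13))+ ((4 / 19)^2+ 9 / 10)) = -361 / 569699 - 361 * sqrt(26) / 3418194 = -0.00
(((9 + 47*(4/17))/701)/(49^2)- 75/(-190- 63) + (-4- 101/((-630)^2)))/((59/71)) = -4.46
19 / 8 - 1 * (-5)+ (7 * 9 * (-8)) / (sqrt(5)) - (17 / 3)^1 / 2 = 109 / 24 - 504 * sqrt(5) / 5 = -220.85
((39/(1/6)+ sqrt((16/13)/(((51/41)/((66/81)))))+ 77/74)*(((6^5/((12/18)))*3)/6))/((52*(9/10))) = 720*sqrt(199342)/2873+ 14088330/481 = 29401.56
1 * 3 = 3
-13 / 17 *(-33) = 429 / 17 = 25.24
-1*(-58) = 58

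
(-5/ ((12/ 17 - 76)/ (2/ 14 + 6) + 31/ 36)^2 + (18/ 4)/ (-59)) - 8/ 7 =-93429142637687/ 74289952826026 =-1.26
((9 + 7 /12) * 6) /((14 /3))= 345 /28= 12.32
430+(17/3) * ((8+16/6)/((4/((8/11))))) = 43658/99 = 440.99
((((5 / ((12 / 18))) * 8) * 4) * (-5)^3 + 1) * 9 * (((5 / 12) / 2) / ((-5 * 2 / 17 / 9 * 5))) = 13769541 / 80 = 172119.26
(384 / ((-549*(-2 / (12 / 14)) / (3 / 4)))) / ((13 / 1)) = 96 / 5551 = 0.02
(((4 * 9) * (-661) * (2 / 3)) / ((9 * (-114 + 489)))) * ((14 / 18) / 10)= -18508 / 50625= -0.37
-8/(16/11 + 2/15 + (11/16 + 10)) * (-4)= 84480/32407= 2.61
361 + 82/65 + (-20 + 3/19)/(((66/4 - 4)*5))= 11175023/30875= 361.94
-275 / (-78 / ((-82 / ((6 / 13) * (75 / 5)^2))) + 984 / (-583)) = -6573325 / 2320806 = -2.83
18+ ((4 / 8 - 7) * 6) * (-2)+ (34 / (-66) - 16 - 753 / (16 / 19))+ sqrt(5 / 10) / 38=-430163 / 528+ sqrt(2) / 76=-814.68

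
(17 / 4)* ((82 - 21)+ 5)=280.50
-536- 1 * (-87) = -449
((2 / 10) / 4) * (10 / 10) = 1 / 20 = 0.05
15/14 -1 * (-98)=1387/14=99.07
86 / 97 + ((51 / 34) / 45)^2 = 77497 / 87300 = 0.89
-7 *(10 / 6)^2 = -175 / 9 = -19.44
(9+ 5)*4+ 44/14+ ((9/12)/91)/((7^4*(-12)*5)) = 1033774559/17479280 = 59.14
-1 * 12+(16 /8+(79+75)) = 144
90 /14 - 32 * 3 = -627 /7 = -89.57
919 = 919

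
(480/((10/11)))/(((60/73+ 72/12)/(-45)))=-289080/83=-3482.89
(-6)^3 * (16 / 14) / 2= -864 / 7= -123.43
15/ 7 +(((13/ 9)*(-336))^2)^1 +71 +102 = 14850586/ 63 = 235723.59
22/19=1.16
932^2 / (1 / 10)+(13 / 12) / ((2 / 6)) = 34744973 / 4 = 8686243.25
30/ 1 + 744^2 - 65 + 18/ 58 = 553501.31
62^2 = 3844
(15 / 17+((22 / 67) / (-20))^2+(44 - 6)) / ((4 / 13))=3857424441 / 30525200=126.37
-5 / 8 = -0.62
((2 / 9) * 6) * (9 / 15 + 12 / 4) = 24 / 5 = 4.80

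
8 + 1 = 9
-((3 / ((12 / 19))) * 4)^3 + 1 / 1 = -6858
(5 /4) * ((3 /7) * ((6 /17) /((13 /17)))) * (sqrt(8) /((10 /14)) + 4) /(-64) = -45 /2912 - 9 * sqrt(2) /832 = -0.03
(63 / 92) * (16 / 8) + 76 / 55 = 6961 / 2530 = 2.75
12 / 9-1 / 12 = 5 / 4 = 1.25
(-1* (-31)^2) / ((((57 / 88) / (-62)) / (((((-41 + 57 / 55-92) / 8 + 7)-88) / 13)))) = -2555948636 / 3705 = -689864.68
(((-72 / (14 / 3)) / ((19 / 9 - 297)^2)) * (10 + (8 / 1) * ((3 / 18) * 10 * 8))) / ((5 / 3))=-21870 / 1760929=-0.01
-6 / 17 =-0.35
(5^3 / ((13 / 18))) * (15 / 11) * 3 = 101250 / 143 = 708.04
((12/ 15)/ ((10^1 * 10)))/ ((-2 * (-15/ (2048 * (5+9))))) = 14336/ 1875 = 7.65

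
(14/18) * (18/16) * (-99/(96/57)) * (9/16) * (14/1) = -829521/2048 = -405.04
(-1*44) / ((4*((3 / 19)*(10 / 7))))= -1463 / 30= -48.77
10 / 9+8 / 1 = 82 / 9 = 9.11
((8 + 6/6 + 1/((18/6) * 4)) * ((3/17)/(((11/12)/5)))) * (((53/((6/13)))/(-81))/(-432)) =375505/13087008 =0.03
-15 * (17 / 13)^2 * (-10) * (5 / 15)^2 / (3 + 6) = 14450 / 4563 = 3.17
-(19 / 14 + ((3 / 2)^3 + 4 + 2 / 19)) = -9403 / 1064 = -8.84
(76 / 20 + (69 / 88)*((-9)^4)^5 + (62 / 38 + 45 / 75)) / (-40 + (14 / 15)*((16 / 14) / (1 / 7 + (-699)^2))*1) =-4646051186507005096110734721 / 19495184536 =-238317887062190212.25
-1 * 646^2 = -417316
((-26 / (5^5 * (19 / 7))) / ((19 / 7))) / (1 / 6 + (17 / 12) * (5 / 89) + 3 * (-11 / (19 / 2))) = 1360632 / 3888528125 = 0.00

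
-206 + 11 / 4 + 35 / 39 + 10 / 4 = -31177 / 156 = -199.85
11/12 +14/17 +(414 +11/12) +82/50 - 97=819307/2550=321.30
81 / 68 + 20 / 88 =1061 / 748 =1.42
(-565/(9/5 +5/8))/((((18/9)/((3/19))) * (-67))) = 0.27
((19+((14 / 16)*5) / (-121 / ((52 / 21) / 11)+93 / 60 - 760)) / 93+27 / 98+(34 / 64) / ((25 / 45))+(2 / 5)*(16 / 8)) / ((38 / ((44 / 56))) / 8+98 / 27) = 88287289371 / 382011365680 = 0.23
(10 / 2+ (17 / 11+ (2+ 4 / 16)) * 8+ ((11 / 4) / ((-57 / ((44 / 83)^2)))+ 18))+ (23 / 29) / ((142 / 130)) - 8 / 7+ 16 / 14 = 480934470218 / 8893650777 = 54.08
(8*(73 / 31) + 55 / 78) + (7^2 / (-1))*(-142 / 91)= 96.01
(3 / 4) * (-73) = -219 / 4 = -54.75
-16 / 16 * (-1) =1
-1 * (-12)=12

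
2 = 2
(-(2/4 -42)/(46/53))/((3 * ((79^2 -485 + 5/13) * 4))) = 57187/82615632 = 0.00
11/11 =1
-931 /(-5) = 931 /5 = 186.20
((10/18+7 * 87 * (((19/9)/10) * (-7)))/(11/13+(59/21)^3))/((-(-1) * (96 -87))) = -4.34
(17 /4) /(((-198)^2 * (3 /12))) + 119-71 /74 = 171224099 /1450548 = 118.04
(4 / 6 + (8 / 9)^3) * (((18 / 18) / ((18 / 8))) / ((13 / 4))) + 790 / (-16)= -49.19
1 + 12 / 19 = 31 / 19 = 1.63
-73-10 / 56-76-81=-6445 / 28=-230.18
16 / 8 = 2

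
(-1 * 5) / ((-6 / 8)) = 20 / 3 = 6.67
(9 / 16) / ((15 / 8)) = 3 / 10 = 0.30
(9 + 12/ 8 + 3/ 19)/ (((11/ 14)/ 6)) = 17010/ 209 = 81.39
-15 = -15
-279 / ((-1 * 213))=93 / 71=1.31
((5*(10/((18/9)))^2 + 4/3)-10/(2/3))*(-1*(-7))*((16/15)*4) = 149632/45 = 3325.16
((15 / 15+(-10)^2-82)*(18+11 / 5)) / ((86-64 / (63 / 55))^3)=479840193 / 34186813960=0.01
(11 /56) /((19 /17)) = 0.18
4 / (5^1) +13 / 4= 81 / 20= 4.05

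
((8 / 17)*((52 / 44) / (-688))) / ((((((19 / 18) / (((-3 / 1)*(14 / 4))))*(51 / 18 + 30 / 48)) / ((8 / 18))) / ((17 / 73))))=13104 / 54452233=0.00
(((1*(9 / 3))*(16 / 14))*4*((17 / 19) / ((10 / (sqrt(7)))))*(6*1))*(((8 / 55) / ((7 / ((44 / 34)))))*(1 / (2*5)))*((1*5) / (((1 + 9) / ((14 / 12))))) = 192*sqrt(7) / 16625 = 0.03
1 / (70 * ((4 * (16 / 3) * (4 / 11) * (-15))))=-0.00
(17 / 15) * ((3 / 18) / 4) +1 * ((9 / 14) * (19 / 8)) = 1.57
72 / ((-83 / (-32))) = 2304 / 83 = 27.76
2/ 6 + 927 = 2782/ 3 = 927.33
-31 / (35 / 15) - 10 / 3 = -349 / 21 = -16.62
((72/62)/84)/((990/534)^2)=7921/1969275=0.00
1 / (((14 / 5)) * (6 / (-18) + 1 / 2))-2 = 1 / 7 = 0.14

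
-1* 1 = -1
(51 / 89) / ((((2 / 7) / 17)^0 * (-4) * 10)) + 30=106749 / 3560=29.99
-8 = -8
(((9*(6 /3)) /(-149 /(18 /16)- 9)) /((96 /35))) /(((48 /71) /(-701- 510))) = 27084015 /325888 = 83.11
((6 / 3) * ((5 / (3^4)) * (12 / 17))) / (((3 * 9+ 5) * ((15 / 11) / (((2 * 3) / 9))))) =11 / 8262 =0.00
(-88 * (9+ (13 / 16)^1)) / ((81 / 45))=-8635 / 18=-479.72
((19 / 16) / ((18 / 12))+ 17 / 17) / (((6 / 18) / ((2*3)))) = 129 / 4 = 32.25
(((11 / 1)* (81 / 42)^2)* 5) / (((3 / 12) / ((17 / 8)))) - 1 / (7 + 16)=15676753 / 9016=1738.77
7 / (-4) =-1.75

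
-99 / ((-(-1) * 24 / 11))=-363 / 8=-45.38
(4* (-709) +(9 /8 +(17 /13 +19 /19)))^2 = 86781500569 /10816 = 8023437.55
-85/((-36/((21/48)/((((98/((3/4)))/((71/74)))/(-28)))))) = -6035/28416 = -0.21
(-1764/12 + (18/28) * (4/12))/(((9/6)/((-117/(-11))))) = -80145/77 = -1040.84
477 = 477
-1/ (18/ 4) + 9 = 79/ 9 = 8.78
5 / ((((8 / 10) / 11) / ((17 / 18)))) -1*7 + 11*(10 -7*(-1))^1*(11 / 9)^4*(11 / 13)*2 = 521393159 / 682344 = 764.12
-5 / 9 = -0.56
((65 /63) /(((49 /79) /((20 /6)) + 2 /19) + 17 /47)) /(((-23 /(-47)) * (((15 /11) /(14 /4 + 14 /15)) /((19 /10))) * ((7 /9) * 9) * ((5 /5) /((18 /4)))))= 171166845707 /13351114980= 12.82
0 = 0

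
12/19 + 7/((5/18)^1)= 2454/95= 25.83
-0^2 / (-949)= 0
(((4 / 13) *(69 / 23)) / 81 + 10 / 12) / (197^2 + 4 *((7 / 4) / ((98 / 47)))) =4151 / 190723923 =0.00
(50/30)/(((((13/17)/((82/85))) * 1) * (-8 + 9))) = 82/39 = 2.10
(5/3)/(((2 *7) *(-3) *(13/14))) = -5/117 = -0.04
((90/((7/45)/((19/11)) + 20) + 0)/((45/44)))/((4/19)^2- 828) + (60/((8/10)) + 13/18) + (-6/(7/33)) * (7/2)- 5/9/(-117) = -5720301627553/245735158266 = -23.28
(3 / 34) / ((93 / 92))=46 / 527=0.09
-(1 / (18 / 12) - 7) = 19 / 3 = 6.33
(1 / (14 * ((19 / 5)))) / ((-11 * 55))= -1 / 32186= -0.00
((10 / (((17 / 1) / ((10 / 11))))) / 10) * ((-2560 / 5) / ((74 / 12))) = -30720 / 6919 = -4.44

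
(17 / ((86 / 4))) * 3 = 102 / 43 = 2.37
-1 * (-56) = 56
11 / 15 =0.73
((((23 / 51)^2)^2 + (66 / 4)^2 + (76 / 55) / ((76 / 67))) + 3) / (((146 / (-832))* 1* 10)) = -21400152043036 / 135811410075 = -157.57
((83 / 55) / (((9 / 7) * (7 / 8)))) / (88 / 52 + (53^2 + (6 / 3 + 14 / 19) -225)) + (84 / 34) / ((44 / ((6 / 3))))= 303483163 / 2690031465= 0.11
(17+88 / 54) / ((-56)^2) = 503 / 84672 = 0.01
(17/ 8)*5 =85/ 8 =10.62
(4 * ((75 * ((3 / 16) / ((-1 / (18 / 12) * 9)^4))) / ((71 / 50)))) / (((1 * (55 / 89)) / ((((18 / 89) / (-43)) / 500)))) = -1 / 2149312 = -0.00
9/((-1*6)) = -1.50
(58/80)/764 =29/30560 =0.00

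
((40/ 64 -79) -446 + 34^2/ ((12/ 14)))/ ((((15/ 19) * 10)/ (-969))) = -121408271/ 1200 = -101173.56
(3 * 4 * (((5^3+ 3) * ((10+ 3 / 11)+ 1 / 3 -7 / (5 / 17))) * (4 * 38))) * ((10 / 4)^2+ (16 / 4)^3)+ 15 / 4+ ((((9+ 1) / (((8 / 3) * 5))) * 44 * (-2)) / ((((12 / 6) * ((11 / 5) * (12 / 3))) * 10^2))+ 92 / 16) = -38086254565 / 176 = -216399173.66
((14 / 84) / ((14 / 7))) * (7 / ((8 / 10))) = 35 / 48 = 0.73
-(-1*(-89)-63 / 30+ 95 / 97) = -85243 / 970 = -87.88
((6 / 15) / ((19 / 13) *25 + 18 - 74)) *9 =-234 / 1265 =-0.18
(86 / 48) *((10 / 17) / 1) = 215 / 204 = 1.05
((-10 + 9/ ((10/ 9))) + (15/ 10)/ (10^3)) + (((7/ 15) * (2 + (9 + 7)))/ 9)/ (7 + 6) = -142483/ 78000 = -1.83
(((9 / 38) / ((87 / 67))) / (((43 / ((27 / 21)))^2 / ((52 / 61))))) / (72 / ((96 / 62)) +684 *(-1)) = -282204 / 1294205839675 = -0.00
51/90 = 17/30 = 0.57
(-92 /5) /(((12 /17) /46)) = -17986 /15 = -1199.07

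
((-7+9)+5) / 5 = 7 / 5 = 1.40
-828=-828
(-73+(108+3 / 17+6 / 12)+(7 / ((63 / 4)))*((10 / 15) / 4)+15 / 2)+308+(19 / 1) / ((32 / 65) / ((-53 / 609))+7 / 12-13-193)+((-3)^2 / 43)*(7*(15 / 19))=1152850244407523 / 3272194052343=352.32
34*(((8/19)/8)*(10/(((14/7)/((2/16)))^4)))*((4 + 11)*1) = 1275/311296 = 0.00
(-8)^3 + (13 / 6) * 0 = -512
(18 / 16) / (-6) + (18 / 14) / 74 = -705 / 4144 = -0.17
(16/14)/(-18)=-4/63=-0.06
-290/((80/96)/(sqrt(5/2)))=-174* sqrt(10)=-550.24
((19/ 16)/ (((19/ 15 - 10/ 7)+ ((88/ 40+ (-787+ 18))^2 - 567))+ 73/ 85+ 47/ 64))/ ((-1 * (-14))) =48450/ 335532402643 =0.00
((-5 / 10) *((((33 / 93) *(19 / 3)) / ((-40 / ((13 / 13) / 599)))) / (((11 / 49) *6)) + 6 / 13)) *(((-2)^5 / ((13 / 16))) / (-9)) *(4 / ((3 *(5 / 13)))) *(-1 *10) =10266365056 / 293297355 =35.00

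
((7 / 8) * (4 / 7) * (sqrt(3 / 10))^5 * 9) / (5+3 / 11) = 891 * sqrt(30) / 116000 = 0.04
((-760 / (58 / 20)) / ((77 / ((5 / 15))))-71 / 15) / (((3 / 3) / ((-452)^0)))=-5.87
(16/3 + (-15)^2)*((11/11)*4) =2764/3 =921.33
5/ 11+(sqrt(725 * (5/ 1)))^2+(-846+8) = 30662/ 11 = 2787.45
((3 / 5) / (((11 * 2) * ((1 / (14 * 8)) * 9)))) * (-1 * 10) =-112 / 33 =-3.39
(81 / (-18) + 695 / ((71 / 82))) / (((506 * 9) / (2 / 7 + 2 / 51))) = 3286889 / 57715119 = 0.06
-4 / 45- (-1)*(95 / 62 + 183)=514597 / 2790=184.44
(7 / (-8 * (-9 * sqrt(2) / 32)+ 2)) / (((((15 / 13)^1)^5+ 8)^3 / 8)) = -6551794305803616896 / 363183725161959813713+ 7370768594029069008 * sqrt(2) / 363183725161959813713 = 0.01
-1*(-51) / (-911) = -0.06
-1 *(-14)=14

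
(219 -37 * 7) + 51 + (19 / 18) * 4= 137 / 9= 15.22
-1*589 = -589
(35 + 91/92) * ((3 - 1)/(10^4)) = 3311/460000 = 0.01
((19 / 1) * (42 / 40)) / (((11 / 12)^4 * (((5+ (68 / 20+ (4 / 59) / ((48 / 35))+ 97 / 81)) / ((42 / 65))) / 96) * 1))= 159424635912192 / 877489374905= 181.68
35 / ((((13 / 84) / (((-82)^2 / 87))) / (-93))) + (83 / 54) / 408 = -13501768300229 / 8306064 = -1625531.46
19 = 19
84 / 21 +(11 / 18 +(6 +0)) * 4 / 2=155 / 9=17.22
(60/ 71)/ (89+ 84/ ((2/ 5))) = 60/ 21229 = 0.00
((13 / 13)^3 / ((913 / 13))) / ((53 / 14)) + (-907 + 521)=-18677972 / 48389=-386.00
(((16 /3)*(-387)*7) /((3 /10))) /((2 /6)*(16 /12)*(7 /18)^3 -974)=126391104 /2556097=49.45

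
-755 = -755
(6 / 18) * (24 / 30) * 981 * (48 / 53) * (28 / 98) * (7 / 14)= 62784 / 1855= 33.85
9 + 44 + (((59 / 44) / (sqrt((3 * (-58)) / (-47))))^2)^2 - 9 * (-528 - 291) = 842482647028753 / 113477354496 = 7424.24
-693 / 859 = -0.81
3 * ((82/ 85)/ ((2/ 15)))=369/ 17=21.71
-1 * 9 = -9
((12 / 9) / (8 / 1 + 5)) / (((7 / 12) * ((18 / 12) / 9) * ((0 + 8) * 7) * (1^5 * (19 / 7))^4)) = 588 / 1694173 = 0.00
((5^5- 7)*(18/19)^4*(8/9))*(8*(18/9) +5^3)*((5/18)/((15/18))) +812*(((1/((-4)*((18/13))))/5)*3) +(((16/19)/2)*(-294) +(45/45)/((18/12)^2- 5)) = 104717.25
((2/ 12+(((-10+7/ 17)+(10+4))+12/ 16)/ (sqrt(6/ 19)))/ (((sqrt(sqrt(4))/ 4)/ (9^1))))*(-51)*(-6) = 918*sqrt(2)+9477*sqrt(57) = 72848.03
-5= -5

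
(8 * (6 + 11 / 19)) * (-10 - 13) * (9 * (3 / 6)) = -103500 / 19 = -5447.37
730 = 730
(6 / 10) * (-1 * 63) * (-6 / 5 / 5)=1134 / 125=9.07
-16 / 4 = -4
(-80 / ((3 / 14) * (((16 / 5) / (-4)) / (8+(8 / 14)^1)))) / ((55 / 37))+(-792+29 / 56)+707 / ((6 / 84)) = 7267215 / 616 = 11797.43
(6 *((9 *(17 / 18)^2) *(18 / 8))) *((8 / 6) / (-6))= -289 / 12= -24.08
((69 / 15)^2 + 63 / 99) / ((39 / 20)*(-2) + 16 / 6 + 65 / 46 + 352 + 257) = 413586 / 11559185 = 0.04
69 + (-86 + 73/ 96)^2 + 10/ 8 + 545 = 72631633/ 9216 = 7881.04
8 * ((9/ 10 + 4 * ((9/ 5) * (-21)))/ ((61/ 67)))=-402804/ 305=-1320.67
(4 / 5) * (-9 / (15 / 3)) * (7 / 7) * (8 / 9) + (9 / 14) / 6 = -821 / 700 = -1.17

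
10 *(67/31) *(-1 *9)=-6030/31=-194.52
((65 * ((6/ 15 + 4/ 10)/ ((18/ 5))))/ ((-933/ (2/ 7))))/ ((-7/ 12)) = 1040/ 137151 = 0.01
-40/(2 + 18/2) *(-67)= 2680/11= 243.64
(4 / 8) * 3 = 3 / 2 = 1.50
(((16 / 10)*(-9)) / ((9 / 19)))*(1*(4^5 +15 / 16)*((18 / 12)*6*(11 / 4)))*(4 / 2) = -30846519 / 20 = -1542325.95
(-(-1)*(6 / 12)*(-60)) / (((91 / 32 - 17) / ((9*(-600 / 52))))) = -432000 / 1963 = -220.07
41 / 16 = 2.56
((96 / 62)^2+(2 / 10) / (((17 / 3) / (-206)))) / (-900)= 66343 / 12252750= 0.01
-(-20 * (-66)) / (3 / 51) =-22440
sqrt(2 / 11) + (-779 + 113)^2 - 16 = sqrt(22) / 11 + 443540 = 443540.43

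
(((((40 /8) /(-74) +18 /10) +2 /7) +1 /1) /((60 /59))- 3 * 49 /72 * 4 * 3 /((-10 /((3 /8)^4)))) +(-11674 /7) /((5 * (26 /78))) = -317499285331 /318259200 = -997.61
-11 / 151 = -0.07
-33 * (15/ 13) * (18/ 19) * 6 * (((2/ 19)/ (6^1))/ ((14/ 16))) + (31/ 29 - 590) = -565196469/ 952679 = -593.27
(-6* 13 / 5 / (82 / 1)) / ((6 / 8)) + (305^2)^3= 165026199125078073 / 205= 805005849390624.75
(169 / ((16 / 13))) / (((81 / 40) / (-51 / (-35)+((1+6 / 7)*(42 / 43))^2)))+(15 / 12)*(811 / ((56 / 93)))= 22426733921 / 11182752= 2005.48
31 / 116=0.27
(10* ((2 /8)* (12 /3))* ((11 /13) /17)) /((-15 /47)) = -1034 /663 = -1.56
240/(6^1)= 40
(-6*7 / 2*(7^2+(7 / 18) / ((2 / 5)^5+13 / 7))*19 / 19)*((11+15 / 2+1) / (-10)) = 3292556813 / 1633960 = 2015.08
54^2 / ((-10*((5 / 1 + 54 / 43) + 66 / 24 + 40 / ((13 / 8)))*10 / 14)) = -2535624 / 208825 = -12.14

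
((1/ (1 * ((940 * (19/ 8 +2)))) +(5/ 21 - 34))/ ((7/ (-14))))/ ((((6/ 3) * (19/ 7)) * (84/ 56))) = 1666138/ 200925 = 8.29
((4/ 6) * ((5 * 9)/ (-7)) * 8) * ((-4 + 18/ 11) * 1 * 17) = 106080/ 77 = 1377.66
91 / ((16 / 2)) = 91 / 8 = 11.38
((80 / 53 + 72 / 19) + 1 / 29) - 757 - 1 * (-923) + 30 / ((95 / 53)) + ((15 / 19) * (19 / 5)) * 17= 6981568 / 29203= 239.07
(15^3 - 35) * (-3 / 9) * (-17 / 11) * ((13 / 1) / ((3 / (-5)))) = -3690700 / 99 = -37279.80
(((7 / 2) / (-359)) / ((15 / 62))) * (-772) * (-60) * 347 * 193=-125005568.85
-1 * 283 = -283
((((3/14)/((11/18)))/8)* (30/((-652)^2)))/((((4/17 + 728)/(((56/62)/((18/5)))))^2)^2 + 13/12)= 6961391829/159734420369783334052364685232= 0.00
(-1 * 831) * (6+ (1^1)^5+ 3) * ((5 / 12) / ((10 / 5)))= -6925 / 4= -1731.25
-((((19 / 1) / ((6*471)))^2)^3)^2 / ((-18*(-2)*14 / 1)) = -0.00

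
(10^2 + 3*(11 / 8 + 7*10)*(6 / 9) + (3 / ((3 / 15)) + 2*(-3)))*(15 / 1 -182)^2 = 28084223 / 4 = 7021055.75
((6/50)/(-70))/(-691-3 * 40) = 3/1419250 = 0.00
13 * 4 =52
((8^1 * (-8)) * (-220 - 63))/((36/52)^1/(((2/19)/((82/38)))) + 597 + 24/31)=14598272/493245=29.60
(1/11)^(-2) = 121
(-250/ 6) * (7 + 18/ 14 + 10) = -16000/ 21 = -761.90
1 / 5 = 0.20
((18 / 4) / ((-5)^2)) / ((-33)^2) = 1 / 6050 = 0.00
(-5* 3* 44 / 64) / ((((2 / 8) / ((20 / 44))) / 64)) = -1200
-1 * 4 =-4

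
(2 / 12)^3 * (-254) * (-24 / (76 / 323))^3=1247902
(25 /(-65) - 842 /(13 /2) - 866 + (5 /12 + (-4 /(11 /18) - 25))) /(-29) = 35.42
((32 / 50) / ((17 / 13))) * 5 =208 / 85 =2.45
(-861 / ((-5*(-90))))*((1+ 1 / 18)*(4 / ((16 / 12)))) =-5453 / 900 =-6.06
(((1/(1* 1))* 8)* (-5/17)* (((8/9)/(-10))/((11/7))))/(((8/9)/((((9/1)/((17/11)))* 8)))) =2016/289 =6.98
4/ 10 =2/ 5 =0.40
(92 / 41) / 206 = 46 / 4223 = 0.01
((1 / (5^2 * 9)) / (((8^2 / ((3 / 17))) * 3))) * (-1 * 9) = -0.00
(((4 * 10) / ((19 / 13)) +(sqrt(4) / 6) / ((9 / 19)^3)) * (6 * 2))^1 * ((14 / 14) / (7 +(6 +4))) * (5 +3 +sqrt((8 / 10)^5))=162247808 * sqrt(5) / 29433375 +40561952 / 235467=184.59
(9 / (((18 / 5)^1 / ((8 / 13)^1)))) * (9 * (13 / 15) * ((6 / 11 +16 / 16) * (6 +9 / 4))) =153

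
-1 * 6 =-6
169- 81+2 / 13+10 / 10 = 1159 / 13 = 89.15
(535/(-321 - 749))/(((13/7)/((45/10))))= -63/52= -1.21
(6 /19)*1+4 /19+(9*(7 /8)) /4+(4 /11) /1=19119 /6688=2.86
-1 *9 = -9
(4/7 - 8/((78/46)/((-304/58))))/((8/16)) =400600/7917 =50.60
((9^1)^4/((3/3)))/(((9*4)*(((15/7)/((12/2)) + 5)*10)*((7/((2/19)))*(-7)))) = -243/33250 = -0.01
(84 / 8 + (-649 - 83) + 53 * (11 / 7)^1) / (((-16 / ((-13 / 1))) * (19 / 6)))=-348465 / 2128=-163.75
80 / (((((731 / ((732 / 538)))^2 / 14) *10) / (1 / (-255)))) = -5001024 / 3286686187285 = -0.00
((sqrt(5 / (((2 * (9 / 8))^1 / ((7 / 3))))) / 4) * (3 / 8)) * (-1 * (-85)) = 85 * sqrt(105) / 48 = 18.15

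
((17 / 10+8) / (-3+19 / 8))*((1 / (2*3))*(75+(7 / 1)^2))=-24056 / 75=-320.75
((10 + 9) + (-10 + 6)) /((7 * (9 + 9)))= 5 /42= 0.12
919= 919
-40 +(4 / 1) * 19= 36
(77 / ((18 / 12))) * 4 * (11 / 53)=6776 / 159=42.62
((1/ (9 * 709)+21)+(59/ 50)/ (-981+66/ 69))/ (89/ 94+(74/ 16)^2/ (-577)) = 131054884619388064/ 5677682921382825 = 23.08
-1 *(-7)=7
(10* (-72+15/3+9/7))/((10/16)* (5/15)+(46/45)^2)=-74520000/142121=-524.34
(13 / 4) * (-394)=-2561 / 2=-1280.50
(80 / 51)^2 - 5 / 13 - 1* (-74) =2572357 / 33813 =76.08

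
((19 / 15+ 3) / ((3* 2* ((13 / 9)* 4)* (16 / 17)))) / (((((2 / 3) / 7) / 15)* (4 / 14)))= 7497 / 104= 72.09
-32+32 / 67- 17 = -3251 / 67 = -48.52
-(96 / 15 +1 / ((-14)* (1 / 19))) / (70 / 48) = -4236 / 1225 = -3.46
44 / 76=11 / 19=0.58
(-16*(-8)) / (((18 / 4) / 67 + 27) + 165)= 17152 / 25737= 0.67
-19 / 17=-1.12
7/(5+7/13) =91/72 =1.26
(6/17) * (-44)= -264/17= -15.53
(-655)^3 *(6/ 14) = -843034125/ 7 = -120433446.43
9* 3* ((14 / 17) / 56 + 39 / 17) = 4239 / 68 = 62.34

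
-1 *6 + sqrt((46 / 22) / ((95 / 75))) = -6 + sqrt(72105) / 209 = -4.72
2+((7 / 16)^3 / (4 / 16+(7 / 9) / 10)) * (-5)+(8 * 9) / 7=4655551 / 422912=11.01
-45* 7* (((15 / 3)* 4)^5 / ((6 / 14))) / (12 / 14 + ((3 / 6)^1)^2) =-65856000000 / 31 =-2124387096.77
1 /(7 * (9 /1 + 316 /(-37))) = 37 /119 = 0.31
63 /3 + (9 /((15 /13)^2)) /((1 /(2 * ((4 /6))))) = 2251 /75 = 30.01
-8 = -8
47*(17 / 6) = 799 / 6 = 133.17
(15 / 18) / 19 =5 / 114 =0.04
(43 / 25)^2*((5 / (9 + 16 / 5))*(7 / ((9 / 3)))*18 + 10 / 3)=1390448 / 22875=60.78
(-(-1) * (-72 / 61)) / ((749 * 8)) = -9 / 45689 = -0.00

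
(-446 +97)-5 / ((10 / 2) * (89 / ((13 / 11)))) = -341684 / 979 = -349.01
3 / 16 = 0.19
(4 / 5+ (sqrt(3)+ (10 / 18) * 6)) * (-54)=-1116 / 5 -54 * sqrt(3)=-316.73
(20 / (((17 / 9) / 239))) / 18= 2390 / 17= 140.59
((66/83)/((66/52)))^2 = 2704/6889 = 0.39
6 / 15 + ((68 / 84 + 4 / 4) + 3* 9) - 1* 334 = -32003 / 105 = -304.79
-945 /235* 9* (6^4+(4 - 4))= -2204496 /47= -46904.17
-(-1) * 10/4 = 2.50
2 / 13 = 0.15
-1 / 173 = -0.01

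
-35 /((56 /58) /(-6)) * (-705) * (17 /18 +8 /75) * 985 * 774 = -245756035305 /2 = -122878017652.50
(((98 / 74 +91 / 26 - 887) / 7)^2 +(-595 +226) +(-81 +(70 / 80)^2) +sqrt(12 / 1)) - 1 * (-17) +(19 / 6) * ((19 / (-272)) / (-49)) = 2 * sqrt(3) +3382835153741 / 218952384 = 15453.56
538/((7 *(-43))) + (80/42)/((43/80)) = 1.76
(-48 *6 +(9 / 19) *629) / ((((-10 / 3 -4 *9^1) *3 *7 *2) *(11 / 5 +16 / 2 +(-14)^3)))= 135 / 61291796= 0.00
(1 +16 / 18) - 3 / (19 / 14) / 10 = 1426 / 855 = 1.67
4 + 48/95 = 4.51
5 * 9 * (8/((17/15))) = 317.65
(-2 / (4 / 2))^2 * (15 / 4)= 15 / 4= 3.75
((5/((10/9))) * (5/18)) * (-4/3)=-5/3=-1.67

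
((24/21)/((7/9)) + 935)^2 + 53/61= 128442750162/146461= 876975.78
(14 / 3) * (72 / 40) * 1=42 / 5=8.40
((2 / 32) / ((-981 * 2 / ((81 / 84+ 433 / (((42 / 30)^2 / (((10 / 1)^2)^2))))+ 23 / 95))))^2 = 1692090073031514586369 / 341662508122521600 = 4952.52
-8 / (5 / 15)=-24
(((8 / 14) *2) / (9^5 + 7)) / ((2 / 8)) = 2 / 25837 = 0.00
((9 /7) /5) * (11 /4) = 0.71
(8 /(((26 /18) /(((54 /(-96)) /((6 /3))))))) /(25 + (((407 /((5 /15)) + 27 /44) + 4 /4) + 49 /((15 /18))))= -4455 /3736343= -0.00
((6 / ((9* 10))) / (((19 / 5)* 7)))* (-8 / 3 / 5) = -8 / 5985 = -0.00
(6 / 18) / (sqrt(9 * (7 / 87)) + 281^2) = 2289869 / 542431038264 - sqrt(609) / 542431038264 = 0.00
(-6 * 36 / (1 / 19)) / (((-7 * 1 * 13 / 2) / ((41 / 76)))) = 4428 / 91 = 48.66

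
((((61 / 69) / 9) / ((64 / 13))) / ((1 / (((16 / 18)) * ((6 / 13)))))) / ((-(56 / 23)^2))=-1403 / 1016064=-0.00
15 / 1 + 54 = 69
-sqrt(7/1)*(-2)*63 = 126*sqrt(7) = 333.36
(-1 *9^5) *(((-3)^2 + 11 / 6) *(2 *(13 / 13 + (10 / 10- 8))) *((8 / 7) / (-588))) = -14920.06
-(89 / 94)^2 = -7921 / 8836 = -0.90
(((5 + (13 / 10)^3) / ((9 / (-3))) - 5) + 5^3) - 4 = 113601 / 1000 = 113.60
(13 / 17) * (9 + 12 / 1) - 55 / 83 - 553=-537.60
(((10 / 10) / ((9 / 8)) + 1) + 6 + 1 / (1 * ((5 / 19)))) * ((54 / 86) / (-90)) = -263 / 3225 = -0.08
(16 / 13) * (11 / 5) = 176 / 65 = 2.71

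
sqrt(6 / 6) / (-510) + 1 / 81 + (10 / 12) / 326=58093 / 4489020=0.01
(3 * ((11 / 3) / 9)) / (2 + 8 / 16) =22 / 45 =0.49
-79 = -79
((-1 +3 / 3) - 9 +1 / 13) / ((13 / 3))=-348 / 169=-2.06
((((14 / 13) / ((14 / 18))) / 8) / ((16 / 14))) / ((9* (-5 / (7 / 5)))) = -49 / 10400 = -0.00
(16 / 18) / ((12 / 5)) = 10 / 27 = 0.37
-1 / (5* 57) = -1 / 285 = -0.00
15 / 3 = 5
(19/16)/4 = 19/64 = 0.30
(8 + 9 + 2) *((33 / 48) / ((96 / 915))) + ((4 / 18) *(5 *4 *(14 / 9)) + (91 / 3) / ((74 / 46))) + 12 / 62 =7157373931 / 47568384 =150.46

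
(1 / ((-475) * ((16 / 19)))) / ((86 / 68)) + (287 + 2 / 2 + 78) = 3147583 / 8600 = 366.00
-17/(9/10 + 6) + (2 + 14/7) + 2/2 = 175/69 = 2.54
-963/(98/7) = -963/14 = -68.79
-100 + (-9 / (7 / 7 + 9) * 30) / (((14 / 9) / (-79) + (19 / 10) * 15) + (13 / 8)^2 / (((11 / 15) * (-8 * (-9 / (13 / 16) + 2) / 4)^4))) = -4464093637722337508 / 44221704752779553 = -100.95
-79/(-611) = 79/611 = 0.13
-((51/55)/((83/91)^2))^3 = -75328424152490691/54394704619267375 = -1.38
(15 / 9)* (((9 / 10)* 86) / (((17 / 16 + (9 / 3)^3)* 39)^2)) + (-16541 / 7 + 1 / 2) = -482950293559 / 204423414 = -2362.50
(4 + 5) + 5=14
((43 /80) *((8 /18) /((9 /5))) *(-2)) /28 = -43 /4536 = -0.01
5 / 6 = 0.83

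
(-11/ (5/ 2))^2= 484/ 25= 19.36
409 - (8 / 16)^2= 408.75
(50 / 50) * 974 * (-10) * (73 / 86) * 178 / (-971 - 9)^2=-3164039 / 2064860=-1.53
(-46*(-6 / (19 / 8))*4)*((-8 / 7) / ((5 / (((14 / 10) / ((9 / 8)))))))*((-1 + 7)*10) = -7933.31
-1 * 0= 0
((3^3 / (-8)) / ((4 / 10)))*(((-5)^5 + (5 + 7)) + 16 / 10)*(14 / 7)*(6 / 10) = 1260117 / 40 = 31502.92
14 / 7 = 2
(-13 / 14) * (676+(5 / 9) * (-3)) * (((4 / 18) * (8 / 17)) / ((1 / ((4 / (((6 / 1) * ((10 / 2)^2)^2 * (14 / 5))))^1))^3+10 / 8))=-416 / 114911305155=-0.00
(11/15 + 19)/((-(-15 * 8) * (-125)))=-37/28125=-0.00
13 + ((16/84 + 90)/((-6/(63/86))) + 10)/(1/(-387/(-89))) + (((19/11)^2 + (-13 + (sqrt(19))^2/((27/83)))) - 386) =-191326705/581526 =-329.01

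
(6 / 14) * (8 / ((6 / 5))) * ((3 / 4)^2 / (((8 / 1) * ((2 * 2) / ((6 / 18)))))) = 0.02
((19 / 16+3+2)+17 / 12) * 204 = 6205 / 4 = 1551.25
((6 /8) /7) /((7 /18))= 27 /98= 0.28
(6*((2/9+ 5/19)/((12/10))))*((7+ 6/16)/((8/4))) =24485/2736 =8.95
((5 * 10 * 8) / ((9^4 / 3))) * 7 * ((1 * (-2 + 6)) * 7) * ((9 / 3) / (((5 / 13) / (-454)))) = -92543360 / 729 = -126945.62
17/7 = 2.43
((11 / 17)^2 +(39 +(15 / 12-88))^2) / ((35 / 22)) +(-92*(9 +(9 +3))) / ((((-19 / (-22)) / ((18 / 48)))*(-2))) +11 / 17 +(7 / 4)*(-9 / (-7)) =570647923 / 307496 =1855.79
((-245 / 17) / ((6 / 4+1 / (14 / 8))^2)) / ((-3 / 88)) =4225760 / 42891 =98.52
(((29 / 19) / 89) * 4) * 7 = 0.48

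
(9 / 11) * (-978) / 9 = -978 / 11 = -88.91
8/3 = 2.67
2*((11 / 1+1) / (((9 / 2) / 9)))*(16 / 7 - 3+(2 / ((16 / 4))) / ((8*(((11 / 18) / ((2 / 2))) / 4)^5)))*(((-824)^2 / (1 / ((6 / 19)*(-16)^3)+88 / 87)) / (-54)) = -1091338744919329079296 / 2436257934495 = -447956979.21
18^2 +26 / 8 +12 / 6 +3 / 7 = 9231 / 28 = 329.68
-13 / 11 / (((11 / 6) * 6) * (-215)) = 13 / 26015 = 0.00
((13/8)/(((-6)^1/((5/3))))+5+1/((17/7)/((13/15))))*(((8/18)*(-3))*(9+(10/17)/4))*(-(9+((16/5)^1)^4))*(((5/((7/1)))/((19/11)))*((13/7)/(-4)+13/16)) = 190020673135579/193722480000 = 980.89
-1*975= -975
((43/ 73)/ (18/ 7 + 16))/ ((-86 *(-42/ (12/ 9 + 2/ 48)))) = 11/ 911040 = 0.00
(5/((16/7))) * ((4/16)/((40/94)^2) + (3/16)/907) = 3.02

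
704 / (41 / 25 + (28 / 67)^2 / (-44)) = 430.31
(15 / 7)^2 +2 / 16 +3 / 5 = 10421 / 1960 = 5.32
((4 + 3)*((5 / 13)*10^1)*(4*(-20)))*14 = -392000 / 13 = -30153.85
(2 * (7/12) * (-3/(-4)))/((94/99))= 693/752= 0.92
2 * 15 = 30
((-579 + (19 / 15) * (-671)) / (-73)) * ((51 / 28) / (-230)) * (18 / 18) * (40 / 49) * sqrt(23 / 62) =-26027 * sqrt(1426) / 12752005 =-0.08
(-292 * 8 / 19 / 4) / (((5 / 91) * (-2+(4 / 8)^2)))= 30368 / 95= 319.66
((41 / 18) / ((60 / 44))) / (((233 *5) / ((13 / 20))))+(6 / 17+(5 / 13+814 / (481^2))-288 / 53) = -4.69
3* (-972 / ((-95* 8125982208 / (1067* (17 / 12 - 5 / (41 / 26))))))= -920821 / 130249797120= -0.00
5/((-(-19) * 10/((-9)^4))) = 6561/38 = 172.66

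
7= 7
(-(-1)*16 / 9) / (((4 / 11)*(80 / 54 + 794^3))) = 33 / 3378821752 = 0.00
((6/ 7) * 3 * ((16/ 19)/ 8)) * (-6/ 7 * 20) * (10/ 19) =-43200/ 17689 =-2.44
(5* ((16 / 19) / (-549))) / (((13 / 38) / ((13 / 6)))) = -80 / 1647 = -0.05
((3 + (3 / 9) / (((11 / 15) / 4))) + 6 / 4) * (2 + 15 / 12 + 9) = 6811 / 88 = 77.40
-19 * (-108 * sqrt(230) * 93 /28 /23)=47709 * sqrt(230) /161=4494.05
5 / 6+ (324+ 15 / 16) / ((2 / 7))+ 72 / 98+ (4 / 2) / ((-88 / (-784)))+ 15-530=33202441 / 51744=641.67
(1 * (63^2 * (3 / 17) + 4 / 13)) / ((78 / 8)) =619436 / 8619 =71.87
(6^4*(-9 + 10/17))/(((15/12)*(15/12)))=-2965248/425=-6977.05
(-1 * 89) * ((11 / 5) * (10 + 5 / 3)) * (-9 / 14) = 2937 / 2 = 1468.50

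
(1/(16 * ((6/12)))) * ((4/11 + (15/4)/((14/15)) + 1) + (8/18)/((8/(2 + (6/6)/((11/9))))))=30703/44352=0.69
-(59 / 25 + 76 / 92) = -1832 / 575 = -3.19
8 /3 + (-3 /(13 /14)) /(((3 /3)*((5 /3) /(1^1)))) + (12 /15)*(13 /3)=818 /195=4.19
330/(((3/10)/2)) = 2200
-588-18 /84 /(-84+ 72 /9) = -625629 /1064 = -588.00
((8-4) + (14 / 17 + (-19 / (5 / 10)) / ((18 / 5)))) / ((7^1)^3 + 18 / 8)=-3508 / 211293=-0.02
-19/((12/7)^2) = -931/144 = -6.47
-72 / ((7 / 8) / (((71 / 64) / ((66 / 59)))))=-12567 / 154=-81.60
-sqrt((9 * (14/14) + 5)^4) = -196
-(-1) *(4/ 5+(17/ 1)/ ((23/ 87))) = 7487/ 115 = 65.10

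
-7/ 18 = -0.39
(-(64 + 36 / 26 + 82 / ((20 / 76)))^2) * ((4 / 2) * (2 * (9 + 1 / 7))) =-5197436.35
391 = 391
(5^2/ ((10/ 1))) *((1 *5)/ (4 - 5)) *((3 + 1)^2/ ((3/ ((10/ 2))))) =-1000/ 3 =-333.33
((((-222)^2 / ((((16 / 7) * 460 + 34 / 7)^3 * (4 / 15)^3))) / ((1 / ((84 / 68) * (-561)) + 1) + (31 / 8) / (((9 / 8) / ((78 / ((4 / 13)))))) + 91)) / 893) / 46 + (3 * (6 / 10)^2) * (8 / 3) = 12794844385188922091869413 / 4442654300327018724137600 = 2.88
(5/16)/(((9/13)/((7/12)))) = 455/1728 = 0.26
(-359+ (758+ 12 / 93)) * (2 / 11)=24746 / 341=72.57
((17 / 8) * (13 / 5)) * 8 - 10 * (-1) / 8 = 909 / 20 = 45.45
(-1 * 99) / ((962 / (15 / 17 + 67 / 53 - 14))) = 528660 / 433381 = 1.22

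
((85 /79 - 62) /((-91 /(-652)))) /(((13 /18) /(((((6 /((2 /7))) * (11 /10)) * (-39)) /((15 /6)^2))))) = 11184102864 /128375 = 87120.57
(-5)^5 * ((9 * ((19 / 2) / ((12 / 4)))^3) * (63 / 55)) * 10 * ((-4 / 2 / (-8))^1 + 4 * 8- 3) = -52664259375 / 176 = -299228746.45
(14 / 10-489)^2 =5943844 / 25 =237753.76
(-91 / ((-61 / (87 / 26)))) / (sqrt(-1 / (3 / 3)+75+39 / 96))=0.58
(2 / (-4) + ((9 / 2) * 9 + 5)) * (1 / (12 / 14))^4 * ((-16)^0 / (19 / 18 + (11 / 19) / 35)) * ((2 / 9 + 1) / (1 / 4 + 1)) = 17563315 / 230994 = 76.03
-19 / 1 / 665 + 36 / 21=59 / 35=1.69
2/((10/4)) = 4/5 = 0.80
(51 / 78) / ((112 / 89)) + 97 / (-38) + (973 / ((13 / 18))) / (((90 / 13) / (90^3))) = 7849018082715 / 55328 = 141863397.97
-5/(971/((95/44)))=-475/42724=-0.01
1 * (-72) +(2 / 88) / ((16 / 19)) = -50669 / 704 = -71.97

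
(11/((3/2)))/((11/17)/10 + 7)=3740/3603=1.04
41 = 41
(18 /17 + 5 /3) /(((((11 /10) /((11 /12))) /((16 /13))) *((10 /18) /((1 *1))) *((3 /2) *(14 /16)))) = 17792 /4641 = 3.83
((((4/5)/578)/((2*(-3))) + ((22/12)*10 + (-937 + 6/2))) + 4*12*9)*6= -4193392/1445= -2902.00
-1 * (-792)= 792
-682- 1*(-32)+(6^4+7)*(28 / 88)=-5179 / 22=-235.41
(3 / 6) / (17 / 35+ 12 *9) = 35 / 7594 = 0.00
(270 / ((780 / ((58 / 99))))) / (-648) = -29 / 92664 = -0.00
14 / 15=0.93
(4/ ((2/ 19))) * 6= 228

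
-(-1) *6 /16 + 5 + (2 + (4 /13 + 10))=1839 /104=17.68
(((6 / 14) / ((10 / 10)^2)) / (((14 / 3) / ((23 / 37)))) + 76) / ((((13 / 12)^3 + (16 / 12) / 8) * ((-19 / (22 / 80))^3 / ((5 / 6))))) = -3303604557 / 24721509596000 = -0.00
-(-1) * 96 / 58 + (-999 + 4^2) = -28459 / 29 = -981.34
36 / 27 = 4 / 3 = 1.33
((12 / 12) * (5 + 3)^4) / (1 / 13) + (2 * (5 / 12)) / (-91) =29073403 / 546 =53247.99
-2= -2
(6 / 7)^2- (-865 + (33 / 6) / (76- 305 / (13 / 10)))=174951211 / 202076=865.77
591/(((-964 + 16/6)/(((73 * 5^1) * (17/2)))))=-11001465/5768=-1907.33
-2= -2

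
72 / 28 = 18 / 7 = 2.57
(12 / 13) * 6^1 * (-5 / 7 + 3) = 1152 / 91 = 12.66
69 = 69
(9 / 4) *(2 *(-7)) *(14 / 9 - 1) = -35 / 2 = -17.50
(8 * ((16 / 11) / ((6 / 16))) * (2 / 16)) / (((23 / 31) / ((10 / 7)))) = 39680 / 5313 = 7.47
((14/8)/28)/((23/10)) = 5/184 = 0.03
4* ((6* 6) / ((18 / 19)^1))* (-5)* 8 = -6080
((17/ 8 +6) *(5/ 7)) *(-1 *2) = -325/ 28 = -11.61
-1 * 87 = -87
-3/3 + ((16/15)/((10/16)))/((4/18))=167/25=6.68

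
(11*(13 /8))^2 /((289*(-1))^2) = 20449 /5345344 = 0.00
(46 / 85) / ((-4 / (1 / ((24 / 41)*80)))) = -943 / 326400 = -0.00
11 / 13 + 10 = 141 / 13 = 10.85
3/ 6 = 1/ 2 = 0.50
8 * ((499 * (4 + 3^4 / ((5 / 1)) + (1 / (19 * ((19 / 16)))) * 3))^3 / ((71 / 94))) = 4619055394993933347292048 / 417532193875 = 11062752675729.66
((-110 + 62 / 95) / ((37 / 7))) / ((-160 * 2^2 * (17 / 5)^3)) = 90895 / 110522848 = 0.00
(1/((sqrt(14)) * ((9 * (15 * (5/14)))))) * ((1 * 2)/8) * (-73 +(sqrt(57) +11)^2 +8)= 113 * sqrt(14)/2700 +11 * sqrt(798)/1350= 0.39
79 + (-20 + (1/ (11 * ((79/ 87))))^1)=51358/ 869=59.10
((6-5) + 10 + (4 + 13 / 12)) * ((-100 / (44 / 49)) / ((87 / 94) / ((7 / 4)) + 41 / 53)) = -4122542725 / 2997852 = -1375.17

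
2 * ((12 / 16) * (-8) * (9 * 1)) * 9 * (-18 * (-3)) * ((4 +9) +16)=-1522152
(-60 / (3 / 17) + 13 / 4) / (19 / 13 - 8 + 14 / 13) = 17511 / 284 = 61.66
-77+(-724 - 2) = -803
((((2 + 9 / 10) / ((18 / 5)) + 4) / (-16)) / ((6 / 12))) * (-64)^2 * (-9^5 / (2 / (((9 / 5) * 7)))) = 4576533696 / 5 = 915306739.20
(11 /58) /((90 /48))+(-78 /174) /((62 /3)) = 2143 /26970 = 0.08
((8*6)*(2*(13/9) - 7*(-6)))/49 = 6464/147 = 43.97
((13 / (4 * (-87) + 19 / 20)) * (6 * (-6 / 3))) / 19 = 3120 / 131879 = 0.02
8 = 8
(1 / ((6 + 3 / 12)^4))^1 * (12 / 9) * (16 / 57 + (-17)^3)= -11469824 / 2671875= -4.29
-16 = -16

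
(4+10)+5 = 19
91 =91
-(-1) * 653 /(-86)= -653 /86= -7.59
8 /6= 4 /3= 1.33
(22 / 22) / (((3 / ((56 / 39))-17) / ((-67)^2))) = -251384 / 835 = -301.06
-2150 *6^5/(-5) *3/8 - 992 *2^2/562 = 352338296/281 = 1253872.94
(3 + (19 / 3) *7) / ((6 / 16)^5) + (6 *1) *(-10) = 4609316 / 729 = 6322.79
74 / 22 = 37 / 11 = 3.36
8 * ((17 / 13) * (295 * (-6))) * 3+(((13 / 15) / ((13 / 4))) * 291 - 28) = -3607576 / 65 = -55501.17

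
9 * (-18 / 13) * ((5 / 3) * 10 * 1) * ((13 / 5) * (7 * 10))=-37800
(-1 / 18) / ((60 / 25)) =-5 / 216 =-0.02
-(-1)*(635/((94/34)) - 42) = 8821/47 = 187.68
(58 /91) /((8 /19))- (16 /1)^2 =-92633 /364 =-254.49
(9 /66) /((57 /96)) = 48 /209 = 0.23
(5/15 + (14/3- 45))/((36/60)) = -200/3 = -66.67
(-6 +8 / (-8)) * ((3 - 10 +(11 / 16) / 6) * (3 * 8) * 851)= 984394.25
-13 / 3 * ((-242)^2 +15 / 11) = -8374847 / 33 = -253783.24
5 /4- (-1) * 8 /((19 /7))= 319 /76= 4.20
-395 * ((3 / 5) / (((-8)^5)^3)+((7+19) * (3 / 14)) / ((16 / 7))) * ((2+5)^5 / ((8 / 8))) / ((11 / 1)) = -569353146302638274661 / 387028092977152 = -1471089.97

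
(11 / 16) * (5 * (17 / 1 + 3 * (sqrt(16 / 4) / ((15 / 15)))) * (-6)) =-3795 / 8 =-474.38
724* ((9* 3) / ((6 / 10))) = 32580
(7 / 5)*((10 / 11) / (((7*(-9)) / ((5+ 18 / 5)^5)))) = -950.36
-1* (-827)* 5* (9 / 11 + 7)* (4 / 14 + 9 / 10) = 2951563 / 77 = 38331.99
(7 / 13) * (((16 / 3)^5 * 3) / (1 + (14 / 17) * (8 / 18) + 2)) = 124780544 / 60255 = 2070.87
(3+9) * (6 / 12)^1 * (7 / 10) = 21 / 5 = 4.20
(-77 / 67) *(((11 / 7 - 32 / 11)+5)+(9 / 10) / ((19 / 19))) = -3513 / 670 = -5.24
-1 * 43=-43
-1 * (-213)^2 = -45369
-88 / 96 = -11 / 12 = -0.92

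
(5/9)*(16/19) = 80/171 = 0.47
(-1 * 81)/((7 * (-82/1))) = 81/574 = 0.14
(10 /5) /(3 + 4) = 2 /7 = 0.29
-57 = -57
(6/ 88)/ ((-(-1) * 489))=0.00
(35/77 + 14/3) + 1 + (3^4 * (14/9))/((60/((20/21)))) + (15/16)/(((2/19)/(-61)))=-565129/1056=-535.16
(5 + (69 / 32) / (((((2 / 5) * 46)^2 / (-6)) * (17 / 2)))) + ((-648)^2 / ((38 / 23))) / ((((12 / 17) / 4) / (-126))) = -172557078373427 / 950912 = -181464823.64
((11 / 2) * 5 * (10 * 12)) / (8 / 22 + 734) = 18150 / 4039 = 4.49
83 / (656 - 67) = 0.14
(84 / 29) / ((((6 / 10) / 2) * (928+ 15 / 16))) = 4480 / 431027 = 0.01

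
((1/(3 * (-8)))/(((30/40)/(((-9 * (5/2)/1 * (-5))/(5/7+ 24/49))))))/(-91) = 175/3068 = 0.06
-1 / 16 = -0.06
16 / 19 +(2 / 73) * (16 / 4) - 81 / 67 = -23907 / 92929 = -0.26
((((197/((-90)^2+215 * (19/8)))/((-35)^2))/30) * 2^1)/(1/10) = 3152/253152375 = 0.00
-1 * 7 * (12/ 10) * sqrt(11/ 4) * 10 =-42 * sqrt(11) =-139.30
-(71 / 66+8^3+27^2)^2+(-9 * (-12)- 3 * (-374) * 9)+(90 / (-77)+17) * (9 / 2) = -46728226093 / 30492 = -1532474.95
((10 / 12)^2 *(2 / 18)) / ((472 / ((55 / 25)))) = 55 / 152928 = 0.00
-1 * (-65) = 65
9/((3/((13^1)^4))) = 85683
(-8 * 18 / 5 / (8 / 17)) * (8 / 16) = -153 / 5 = -30.60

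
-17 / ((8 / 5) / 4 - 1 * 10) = 85 / 48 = 1.77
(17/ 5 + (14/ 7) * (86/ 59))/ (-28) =-1863/ 8260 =-0.23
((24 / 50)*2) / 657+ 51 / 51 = 5483 / 5475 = 1.00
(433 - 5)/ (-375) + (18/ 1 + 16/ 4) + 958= 367072/ 375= 978.86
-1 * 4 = -4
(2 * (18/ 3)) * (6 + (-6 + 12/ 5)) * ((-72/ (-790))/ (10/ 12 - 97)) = -31104/ 1139575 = -0.03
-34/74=-17/37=-0.46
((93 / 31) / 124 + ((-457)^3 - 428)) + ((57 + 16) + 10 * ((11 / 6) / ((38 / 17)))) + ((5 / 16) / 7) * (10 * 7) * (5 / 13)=-17539615210723 / 183768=-95444338.57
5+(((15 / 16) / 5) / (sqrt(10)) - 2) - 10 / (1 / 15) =-146.94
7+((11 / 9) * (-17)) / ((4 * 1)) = 65 / 36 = 1.81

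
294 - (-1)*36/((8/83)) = 1335/2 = 667.50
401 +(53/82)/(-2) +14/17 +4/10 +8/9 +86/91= 4609378009/11416860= 403.73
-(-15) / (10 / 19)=57 / 2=28.50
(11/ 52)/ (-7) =-11/ 364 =-0.03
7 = 7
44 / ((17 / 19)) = 49.18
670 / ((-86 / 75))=-25125 / 43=-584.30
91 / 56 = 13 / 8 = 1.62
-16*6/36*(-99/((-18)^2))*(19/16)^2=1.15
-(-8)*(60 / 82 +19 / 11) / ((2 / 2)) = 8872 / 451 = 19.67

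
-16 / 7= -2.29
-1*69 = -69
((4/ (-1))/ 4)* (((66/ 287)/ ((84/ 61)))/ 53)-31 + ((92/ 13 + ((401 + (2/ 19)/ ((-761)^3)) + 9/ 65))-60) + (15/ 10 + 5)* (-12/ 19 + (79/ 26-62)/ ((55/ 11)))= 54813665695988525971/ 231812433231886780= 236.46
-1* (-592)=592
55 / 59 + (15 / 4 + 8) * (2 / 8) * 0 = 55 / 59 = 0.93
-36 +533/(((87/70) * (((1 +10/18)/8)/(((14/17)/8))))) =94182/493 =191.04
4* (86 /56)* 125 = 5375 /7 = 767.86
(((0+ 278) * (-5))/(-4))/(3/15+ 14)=3475/142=24.47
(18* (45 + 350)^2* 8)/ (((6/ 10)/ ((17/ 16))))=39786375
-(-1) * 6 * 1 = 6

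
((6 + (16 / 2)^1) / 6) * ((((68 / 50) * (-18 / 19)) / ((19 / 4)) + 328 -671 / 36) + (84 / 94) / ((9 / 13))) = 33177238913 / 45810900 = 724.22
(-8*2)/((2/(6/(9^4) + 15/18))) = -14596/2187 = -6.67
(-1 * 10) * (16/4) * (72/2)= -1440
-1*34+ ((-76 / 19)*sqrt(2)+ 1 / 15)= -509 / 15 -4*sqrt(2)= -39.59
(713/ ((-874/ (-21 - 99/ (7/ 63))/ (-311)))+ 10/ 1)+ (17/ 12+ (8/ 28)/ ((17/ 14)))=-47199959/ 204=-231372.35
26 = 26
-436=-436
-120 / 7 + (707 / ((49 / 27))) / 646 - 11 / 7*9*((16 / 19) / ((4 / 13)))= -249825 / 4522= -55.25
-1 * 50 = -50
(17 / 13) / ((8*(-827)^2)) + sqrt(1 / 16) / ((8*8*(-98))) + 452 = 100822812740987 / 223059339776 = 452.00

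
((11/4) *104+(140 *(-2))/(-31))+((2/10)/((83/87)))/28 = 106279217/360220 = 295.04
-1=-1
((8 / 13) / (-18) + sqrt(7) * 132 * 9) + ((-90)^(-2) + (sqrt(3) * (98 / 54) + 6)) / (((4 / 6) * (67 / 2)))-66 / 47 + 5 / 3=49 * sqrt(3) / 603 + 54920711 / 110529900 + 1188 * sqrt(7)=3143.79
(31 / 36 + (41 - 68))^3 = -833237621 / 46656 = -17859.17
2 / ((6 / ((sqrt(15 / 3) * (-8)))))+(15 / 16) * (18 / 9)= 15 / 8 - 8 * sqrt(5) / 3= -4.09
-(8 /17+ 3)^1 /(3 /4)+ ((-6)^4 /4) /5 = 15344 /255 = 60.17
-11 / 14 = -0.79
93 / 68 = 1.37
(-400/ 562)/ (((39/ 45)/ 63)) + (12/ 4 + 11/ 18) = -48.13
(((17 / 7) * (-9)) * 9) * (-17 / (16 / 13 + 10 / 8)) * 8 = 3246048 / 301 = 10784.21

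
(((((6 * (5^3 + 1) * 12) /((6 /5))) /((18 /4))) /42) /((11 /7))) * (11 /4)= 70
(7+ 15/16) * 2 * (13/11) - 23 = -373/88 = -4.24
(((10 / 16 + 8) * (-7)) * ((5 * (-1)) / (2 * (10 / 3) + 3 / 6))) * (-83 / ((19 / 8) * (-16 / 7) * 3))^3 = 157878967505 / 28313952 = 5576.01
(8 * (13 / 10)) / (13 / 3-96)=-156 / 1375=-0.11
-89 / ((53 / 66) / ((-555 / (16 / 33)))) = 53791155 / 424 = 126865.93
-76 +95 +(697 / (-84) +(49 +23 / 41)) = 207547 / 3444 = 60.26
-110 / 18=-55 / 9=-6.11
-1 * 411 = -411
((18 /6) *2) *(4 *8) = 192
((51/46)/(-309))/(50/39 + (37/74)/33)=-0.00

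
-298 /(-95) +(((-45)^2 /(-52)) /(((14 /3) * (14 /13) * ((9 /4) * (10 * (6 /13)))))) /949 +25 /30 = 64745183 /16311120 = 3.97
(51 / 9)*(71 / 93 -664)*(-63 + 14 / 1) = 51380273 / 279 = 184158.68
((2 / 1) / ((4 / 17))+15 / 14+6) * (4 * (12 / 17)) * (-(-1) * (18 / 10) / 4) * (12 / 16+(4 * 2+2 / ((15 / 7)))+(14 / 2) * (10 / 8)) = 154998 / 425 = 364.70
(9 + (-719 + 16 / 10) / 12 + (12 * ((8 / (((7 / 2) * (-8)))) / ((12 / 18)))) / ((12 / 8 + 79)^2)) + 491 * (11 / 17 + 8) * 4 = 3133713108527 / 185075940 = 16932.04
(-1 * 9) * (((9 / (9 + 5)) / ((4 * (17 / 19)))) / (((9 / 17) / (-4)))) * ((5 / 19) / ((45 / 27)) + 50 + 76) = 21573 / 14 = 1540.93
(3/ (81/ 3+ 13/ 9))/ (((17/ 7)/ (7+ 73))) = 945/ 272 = 3.47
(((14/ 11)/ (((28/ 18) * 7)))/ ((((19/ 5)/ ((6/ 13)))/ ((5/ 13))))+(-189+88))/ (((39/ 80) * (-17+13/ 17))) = 8490002980/ 665341677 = 12.76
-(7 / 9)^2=-49 / 81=-0.60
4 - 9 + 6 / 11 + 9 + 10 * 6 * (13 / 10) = 908 / 11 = 82.55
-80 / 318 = -40 / 159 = -0.25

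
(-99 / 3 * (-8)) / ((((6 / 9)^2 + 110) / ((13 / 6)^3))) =24167 / 994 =24.31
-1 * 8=-8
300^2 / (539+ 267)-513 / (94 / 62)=-4293909 / 18941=-226.70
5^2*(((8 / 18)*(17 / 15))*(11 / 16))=935 / 108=8.66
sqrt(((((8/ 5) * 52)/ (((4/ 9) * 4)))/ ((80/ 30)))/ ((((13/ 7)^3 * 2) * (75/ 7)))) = 147 * sqrt(10)/ 1300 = 0.36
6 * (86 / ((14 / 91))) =3354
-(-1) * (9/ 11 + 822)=9051/ 11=822.82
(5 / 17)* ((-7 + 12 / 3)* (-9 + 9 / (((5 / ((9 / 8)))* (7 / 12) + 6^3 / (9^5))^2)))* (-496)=-459625409100 / 137018657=-3354.47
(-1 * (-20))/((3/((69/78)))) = 230/39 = 5.90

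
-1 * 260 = -260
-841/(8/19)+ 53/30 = -239473/120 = -1995.61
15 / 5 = 3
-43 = -43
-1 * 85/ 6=-85/ 6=-14.17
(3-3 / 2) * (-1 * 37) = -111 / 2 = -55.50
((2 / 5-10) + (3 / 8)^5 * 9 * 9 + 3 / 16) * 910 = -131379339 / 16384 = -8018.76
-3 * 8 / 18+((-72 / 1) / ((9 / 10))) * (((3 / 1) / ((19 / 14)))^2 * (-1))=421916 / 1083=389.58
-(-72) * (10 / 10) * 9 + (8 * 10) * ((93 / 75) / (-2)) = 2992 / 5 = 598.40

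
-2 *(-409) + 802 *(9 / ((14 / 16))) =63470 / 7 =9067.14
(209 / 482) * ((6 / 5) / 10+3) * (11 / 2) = 89661 / 12050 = 7.44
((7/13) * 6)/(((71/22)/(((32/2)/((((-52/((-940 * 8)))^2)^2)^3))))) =28819480306540224175343249915904000000000000/21504132568049963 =1340183344542766241139546000.00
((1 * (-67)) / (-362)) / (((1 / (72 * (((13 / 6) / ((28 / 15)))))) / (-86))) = -1685385 / 1267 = -1330.22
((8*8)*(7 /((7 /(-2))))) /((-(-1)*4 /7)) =-224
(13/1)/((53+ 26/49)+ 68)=637/5955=0.11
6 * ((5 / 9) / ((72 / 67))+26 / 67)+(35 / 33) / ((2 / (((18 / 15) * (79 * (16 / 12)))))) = 5767567 / 79596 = 72.46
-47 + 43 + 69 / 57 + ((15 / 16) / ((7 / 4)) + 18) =8377 / 532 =15.75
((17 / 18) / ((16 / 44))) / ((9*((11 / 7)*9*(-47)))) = -119 / 274104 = -0.00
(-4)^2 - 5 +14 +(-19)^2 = 386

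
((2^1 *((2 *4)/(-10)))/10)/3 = -4/75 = -0.05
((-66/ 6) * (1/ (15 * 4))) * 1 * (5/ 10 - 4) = 0.64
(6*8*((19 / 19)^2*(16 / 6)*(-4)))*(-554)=283648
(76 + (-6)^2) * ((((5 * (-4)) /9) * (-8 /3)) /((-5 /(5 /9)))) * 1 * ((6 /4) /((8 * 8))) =-1.73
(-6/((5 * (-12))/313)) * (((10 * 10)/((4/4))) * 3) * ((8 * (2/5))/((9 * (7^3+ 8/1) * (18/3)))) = 5008/3159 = 1.59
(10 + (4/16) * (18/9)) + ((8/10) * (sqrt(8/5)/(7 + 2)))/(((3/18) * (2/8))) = 64 * sqrt(10)/75 + 21/2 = 13.20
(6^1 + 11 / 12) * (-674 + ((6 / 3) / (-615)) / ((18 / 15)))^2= 5133979263467 / 1633932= 3142100.93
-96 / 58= -48 / 29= -1.66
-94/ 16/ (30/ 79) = -15.47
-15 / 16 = -0.94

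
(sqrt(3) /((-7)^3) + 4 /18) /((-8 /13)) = -13 /36 + 13 * sqrt(3) /2744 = -0.35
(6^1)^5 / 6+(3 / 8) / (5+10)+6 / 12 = 51861 / 40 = 1296.52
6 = 6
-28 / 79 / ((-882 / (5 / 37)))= 10 / 184149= 0.00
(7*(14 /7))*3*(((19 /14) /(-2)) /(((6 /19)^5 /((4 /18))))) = -47045881 /23328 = -2016.71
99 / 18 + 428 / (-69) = -97 / 138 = -0.70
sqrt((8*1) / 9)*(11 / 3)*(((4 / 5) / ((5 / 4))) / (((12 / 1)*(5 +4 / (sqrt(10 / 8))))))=-704*sqrt(10) / 41175 +88*sqrt(2) / 1647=0.02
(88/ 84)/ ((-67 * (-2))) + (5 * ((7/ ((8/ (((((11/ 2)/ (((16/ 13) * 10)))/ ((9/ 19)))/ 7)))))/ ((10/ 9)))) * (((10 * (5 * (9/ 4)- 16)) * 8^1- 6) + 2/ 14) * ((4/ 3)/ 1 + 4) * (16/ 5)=-163895413/ 46900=-3494.57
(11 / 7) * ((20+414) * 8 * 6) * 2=65472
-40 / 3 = -13.33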